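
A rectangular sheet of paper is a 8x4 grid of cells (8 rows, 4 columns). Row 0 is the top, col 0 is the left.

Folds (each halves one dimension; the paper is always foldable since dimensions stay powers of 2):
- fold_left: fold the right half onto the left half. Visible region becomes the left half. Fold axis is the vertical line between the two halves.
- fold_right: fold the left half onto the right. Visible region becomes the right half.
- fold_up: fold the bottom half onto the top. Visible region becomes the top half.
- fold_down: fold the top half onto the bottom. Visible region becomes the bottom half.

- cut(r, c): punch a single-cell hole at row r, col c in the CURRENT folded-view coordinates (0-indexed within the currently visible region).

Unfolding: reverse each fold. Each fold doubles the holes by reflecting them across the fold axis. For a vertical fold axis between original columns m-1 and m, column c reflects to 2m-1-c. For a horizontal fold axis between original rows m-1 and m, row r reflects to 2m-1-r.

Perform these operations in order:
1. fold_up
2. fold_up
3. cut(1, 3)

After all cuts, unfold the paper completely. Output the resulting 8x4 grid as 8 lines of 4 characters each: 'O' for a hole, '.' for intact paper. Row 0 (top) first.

Answer: ....
...O
...O
....
....
...O
...O
....

Derivation:
Op 1 fold_up: fold axis h@4; visible region now rows[0,4) x cols[0,4) = 4x4
Op 2 fold_up: fold axis h@2; visible region now rows[0,2) x cols[0,4) = 2x4
Op 3 cut(1, 3): punch at orig (1,3); cuts so far [(1, 3)]; region rows[0,2) x cols[0,4) = 2x4
Unfold 1 (reflect across h@2): 2 holes -> [(1, 3), (2, 3)]
Unfold 2 (reflect across h@4): 4 holes -> [(1, 3), (2, 3), (5, 3), (6, 3)]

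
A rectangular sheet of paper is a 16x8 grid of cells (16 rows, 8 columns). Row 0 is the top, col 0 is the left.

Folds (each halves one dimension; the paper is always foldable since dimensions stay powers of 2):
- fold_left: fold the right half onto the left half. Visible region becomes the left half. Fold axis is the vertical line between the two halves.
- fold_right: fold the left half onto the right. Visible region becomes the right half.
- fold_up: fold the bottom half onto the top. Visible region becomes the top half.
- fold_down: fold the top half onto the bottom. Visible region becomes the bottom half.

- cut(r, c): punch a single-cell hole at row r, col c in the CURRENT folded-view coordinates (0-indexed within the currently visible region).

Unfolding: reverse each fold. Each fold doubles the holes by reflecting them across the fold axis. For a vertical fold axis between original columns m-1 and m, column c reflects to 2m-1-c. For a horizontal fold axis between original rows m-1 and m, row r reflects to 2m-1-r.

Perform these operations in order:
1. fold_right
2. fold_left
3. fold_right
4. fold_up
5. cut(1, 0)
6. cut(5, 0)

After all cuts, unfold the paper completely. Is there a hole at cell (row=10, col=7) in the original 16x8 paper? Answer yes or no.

Answer: yes

Derivation:
Op 1 fold_right: fold axis v@4; visible region now rows[0,16) x cols[4,8) = 16x4
Op 2 fold_left: fold axis v@6; visible region now rows[0,16) x cols[4,6) = 16x2
Op 3 fold_right: fold axis v@5; visible region now rows[0,16) x cols[5,6) = 16x1
Op 4 fold_up: fold axis h@8; visible region now rows[0,8) x cols[5,6) = 8x1
Op 5 cut(1, 0): punch at orig (1,5); cuts so far [(1, 5)]; region rows[0,8) x cols[5,6) = 8x1
Op 6 cut(5, 0): punch at orig (5,5); cuts so far [(1, 5), (5, 5)]; region rows[0,8) x cols[5,6) = 8x1
Unfold 1 (reflect across h@8): 4 holes -> [(1, 5), (5, 5), (10, 5), (14, 5)]
Unfold 2 (reflect across v@5): 8 holes -> [(1, 4), (1, 5), (5, 4), (5, 5), (10, 4), (10, 5), (14, 4), (14, 5)]
Unfold 3 (reflect across v@6): 16 holes -> [(1, 4), (1, 5), (1, 6), (1, 7), (5, 4), (5, 5), (5, 6), (5, 7), (10, 4), (10, 5), (10, 6), (10, 7), (14, 4), (14, 5), (14, 6), (14, 7)]
Unfold 4 (reflect across v@4): 32 holes -> [(1, 0), (1, 1), (1, 2), (1, 3), (1, 4), (1, 5), (1, 6), (1, 7), (5, 0), (5, 1), (5, 2), (5, 3), (5, 4), (5, 5), (5, 6), (5, 7), (10, 0), (10, 1), (10, 2), (10, 3), (10, 4), (10, 5), (10, 6), (10, 7), (14, 0), (14, 1), (14, 2), (14, 3), (14, 4), (14, 5), (14, 6), (14, 7)]
Holes: [(1, 0), (1, 1), (1, 2), (1, 3), (1, 4), (1, 5), (1, 6), (1, 7), (5, 0), (5, 1), (5, 2), (5, 3), (5, 4), (5, 5), (5, 6), (5, 7), (10, 0), (10, 1), (10, 2), (10, 3), (10, 4), (10, 5), (10, 6), (10, 7), (14, 0), (14, 1), (14, 2), (14, 3), (14, 4), (14, 5), (14, 6), (14, 7)]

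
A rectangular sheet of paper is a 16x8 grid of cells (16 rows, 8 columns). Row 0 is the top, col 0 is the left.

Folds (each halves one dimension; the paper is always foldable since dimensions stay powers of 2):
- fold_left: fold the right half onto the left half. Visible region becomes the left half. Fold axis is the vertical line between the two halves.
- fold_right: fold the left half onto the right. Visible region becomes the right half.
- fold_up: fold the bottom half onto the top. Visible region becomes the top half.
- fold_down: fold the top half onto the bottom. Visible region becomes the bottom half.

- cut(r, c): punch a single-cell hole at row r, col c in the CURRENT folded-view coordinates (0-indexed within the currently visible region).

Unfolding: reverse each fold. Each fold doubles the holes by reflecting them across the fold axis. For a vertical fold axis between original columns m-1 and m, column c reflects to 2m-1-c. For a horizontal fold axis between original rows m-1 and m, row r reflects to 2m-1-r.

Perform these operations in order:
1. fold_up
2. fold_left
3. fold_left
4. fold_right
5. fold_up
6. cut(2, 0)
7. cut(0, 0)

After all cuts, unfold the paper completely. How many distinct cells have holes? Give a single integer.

Answer: 64

Derivation:
Op 1 fold_up: fold axis h@8; visible region now rows[0,8) x cols[0,8) = 8x8
Op 2 fold_left: fold axis v@4; visible region now rows[0,8) x cols[0,4) = 8x4
Op 3 fold_left: fold axis v@2; visible region now rows[0,8) x cols[0,2) = 8x2
Op 4 fold_right: fold axis v@1; visible region now rows[0,8) x cols[1,2) = 8x1
Op 5 fold_up: fold axis h@4; visible region now rows[0,4) x cols[1,2) = 4x1
Op 6 cut(2, 0): punch at orig (2,1); cuts so far [(2, 1)]; region rows[0,4) x cols[1,2) = 4x1
Op 7 cut(0, 0): punch at orig (0,1); cuts so far [(0, 1), (2, 1)]; region rows[0,4) x cols[1,2) = 4x1
Unfold 1 (reflect across h@4): 4 holes -> [(0, 1), (2, 1), (5, 1), (7, 1)]
Unfold 2 (reflect across v@1): 8 holes -> [(0, 0), (0, 1), (2, 0), (2, 1), (5, 0), (5, 1), (7, 0), (7, 1)]
Unfold 3 (reflect across v@2): 16 holes -> [(0, 0), (0, 1), (0, 2), (0, 3), (2, 0), (2, 1), (2, 2), (2, 3), (5, 0), (5, 1), (5, 2), (5, 3), (7, 0), (7, 1), (7, 2), (7, 3)]
Unfold 4 (reflect across v@4): 32 holes -> [(0, 0), (0, 1), (0, 2), (0, 3), (0, 4), (0, 5), (0, 6), (0, 7), (2, 0), (2, 1), (2, 2), (2, 3), (2, 4), (2, 5), (2, 6), (2, 7), (5, 0), (5, 1), (5, 2), (5, 3), (5, 4), (5, 5), (5, 6), (5, 7), (7, 0), (7, 1), (7, 2), (7, 3), (7, 4), (7, 5), (7, 6), (7, 7)]
Unfold 5 (reflect across h@8): 64 holes -> [(0, 0), (0, 1), (0, 2), (0, 3), (0, 4), (0, 5), (0, 6), (0, 7), (2, 0), (2, 1), (2, 2), (2, 3), (2, 4), (2, 5), (2, 6), (2, 7), (5, 0), (5, 1), (5, 2), (5, 3), (5, 4), (5, 5), (5, 6), (5, 7), (7, 0), (7, 1), (7, 2), (7, 3), (7, 4), (7, 5), (7, 6), (7, 7), (8, 0), (8, 1), (8, 2), (8, 3), (8, 4), (8, 5), (8, 6), (8, 7), (10, 0), (10, 1), (10, 2), (10, 3), (10, 4), (10, 5), (10, 6), (10, 7), (13, 0), (13, 1), (13, 2), (13, 3), (13, 4), (13, 5), (13, 6), (13, 7), (15, 0), (15, 1), (15, 2), (15, 3), (15, 4), (15, 5), (15, 6), (15, 7)]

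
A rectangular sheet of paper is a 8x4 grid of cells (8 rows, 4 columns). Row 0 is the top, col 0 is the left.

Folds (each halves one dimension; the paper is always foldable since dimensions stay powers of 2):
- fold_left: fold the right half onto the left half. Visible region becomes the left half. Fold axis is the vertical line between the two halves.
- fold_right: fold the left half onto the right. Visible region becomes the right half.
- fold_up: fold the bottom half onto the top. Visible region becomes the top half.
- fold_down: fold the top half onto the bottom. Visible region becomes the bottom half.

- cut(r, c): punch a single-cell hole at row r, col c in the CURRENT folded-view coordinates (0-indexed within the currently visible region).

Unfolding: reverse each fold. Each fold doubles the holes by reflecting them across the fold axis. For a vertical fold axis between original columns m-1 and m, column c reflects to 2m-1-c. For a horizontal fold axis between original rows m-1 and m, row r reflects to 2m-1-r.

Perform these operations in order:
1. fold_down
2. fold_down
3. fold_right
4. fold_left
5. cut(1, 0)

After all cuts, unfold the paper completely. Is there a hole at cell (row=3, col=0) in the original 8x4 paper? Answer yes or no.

Answer: yes

Derivation:
Op 1 fold_down: fold axis h@4; visible region now rows[4,8) x cols[0,4) = 4x4
Op 2 fold_down: fold axis h@6; visible region now rows[6,8) x cols[0,4) = 2x4
Op 3 fold_right: fold axis v@2; visible region now rows[6,8) x cols[2,4) = 2x2
Op 4 fold_left: fold axis v@3; visible region now rows[6,8) x cols[2,3) = 2x1
Op 5 cut(1, 0): punch at orig (7,2); cuts so far [(7, 2)]; region rows[6,8) x cols[2,3) = 2x1
Unfold 1 (reflect across v@3): 2 holes -> [(7, 2), (7, 3)]
Unfold 2 (reflect across v@2): 4 holes -> [(7, 0), (7, 1), (7, 2), (7, 3)]
Unfold 3 (reflect across h@6): 8 holes -> [(4, 0), (4, 1), (4, 2), (4, 3), (7, 0), (7, 1), (7, 2), (7, 3)]
Unfold 4 (reflect across h@4): 16 holes -> [(0, 0), (0, 1), (0, 2), (0, 3), (3, 0), (3, 1), (3, 2), (3, 3), (4, 0), (4, 1), (4, 2), (4, 3), (7, 0), (7, 1), (7, 2), (7, 3)]
Holes: [(0, 0), (0, 1), (0, 2), (0, 3), (3, 0), (3, 1), (3, 2), (3, 3), (4, 0), (4, 1), (4, 2), (4, 3), (7, 0), (7, 1), (7, 2), (7, 3)]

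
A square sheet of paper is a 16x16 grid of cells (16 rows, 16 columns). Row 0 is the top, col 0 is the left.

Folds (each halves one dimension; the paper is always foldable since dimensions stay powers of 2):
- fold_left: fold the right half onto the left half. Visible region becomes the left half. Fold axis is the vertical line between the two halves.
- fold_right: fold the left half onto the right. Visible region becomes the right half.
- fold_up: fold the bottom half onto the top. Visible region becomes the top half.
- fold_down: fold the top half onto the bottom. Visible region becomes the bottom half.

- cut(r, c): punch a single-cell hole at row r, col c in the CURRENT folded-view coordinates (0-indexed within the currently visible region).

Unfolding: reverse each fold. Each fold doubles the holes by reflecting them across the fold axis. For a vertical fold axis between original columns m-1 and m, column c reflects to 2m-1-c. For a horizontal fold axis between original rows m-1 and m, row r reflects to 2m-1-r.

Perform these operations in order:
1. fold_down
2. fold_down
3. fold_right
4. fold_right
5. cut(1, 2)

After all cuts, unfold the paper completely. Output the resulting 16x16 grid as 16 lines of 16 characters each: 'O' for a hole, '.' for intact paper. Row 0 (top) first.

Answer: ................
................
.O....O..O....O.
................
................
.O....O..O....O.
................
................
................
................
.O....O..O....O.
................
................
.O....O..O....O.
................
................

Derivation:
Op 1 fold_down: fold axis h@8; visible region now rows[8,16) x cols[0,16) = 8x16
Op 2 fold_down: fold axis h@12; visible region now rows[12,16) x cols[0,16) = 4x16
Op 3 fold_right: fold axis v@8; visible region now rows[12,16) x cols[8,16) = 4x8
Op 4 fold_right: fold axis v@12; visible region now rows[12,16) x cols[12,16) = 4x4
Op 5 cut(1, 2): punch at orig (13,14); cuts so far [(13, 14)]; region rows[12,16) x cols[12,16) = 4x4
Unfold 1 (reflect across v@12): 2 holes -> [(13, 9), (13, 14)]
Unfold 2 (reflect across v@8): 4 holes -> [(13, 1), (13, 6), (13, 9), (13, 14)]
Unfold 3 (reflect across h@12): 8 holes -> [(10, 1), (10, 6), (10, 9), (10, 14), (13, 1), (13, 6), (13, 9), (13, 14)]
Unfold 4 (reflect across h@8): 16 holes -> [(2, 1), (2, 6), (2, 9), (2, 14), (5, 1), (5, 6), (5, 9), (5, 14), (10, 1), (10, 6), (10, 9), (10, 14), (13, 1), (13, 6), (13, 9), (13, 14)]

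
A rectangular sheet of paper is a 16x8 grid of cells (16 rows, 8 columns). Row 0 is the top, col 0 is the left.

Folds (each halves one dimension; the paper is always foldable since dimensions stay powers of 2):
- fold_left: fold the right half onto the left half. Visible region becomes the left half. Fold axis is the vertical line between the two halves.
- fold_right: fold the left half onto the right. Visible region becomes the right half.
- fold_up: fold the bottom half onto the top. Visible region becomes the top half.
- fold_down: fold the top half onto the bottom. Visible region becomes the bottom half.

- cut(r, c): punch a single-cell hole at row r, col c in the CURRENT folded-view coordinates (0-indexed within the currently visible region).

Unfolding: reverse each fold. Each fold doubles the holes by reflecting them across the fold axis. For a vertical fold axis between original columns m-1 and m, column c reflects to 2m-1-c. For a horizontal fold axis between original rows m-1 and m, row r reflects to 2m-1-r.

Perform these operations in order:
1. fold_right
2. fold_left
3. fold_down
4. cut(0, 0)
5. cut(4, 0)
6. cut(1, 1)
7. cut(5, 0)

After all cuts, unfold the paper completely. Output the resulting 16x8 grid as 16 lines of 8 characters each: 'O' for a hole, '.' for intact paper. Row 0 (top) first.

Answer: ........
........
O..OO..O
O..OO..O
........
........
.OO..OO.
O..OO..O
O..OO..O
.OO..OO.
........
........
O..OO..O
O..OO..O
........
........

Derivation:
Op 1 fold_right: fold axis v@4; visible region now rows[0,16) x cols[4,8) = 16x4
Op 2 fold_left: fold axis v@6; visible region now rows[0,16) x cols[4,6) = 16x2
Op 3 fold_down: fold axis h@8; visible region now rows[8,16) x cols[4,6) = 8x2
Op 4 cut(0, 0): punch at orig (8,4); cuts so far [(8, 4)]; region rows[8,16) x cols[4,6) = 8x2
Op 5 cut(4, 0): punch at orig (12,4); cuts so far [(8, 4), (12, 4)]; region rows[8,16) x cols[4,6) = 8x2
Op 6 cut(1, 1): punch at orig (9,5); cuts so far [(8, 4), (9, 5), (12, 4)]; region rows[8,16) x cols[4,6) = 8x2
Op 7 cut(5, 0): punch at orig (13,4); cuts so far [(8, 4), (9, 5), (12, 4), (13, 4)]; region rows[8,16) x cols[4,6) = 8x2
Unfold 1 (reflect across h@8): 8 holes -> [(2, 4), (3, 4), (6, 5), (7, 4), (8, 4), (9, 5), (12, 4), (13, 4)]
Unfold 2 (reflect across v@6): 16 holes -> [(2, 4), (2, 7), (3, 4), (3, 7), (6, 5), (6, 6), (7, 4), (7, 7), (8, 4), (8, 7), (9, 5), (9, 6), (12, 4), (12, 7), (13, 4), (13, 7)]
Unfold 3 (reflect across v@4): 32 holes -> [(2, 0), (2, 3), (2, 4), (2, 7), (3, 0), (3, 3), (3, 4), (3, 7), (6, 1), (6, 2), (6, 5), (6, 6), (7, 0), (7, 3), (7, 4), (7, 7), (8, 0), (8, 3), (8, 4), (8, 7), (9, 1), (9, 2), (9, 5), (9, 6), (12, 0), (12, 3), (12, 4), (12, 7), (13, 0), (13, 3), (13, 4), (13, 7)]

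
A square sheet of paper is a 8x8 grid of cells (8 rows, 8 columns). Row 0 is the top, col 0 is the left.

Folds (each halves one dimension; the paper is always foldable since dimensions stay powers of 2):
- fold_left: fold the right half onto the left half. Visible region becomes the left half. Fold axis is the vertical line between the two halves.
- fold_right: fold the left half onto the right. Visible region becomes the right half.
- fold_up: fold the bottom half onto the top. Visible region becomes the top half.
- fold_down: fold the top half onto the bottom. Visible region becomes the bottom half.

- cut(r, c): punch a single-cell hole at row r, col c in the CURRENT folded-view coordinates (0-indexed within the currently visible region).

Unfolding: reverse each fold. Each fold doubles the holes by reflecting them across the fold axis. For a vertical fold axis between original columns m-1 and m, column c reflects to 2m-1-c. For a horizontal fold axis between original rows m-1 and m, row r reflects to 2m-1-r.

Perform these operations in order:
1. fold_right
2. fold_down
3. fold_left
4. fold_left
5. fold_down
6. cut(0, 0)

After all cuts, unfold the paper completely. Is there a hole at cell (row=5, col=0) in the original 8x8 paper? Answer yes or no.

Op 1 fold_right: fold axis v@4; visible region now rows[0,8) x cols[4,8) = 8x4
Op 2 fold_down: fold axis h@4; visible region now rows[4,8) x cols[4,8) = 4x4
Op 3 fold_left: fold axis v@6; visible region now rows[4,8) x cols[4,6) = 4x2
Op 4 fold_left: fold axis v@5; visible region now rows[4,8) x cols[4,5) = 4x1
Op 5 fold_down: fold axis h@6; visible region now rows[6,8) x cols[4,5) = 2x1
Op 6 cut(0, 0): punch at orig (6,4); cuts so far [(6, 4)]; region rows[6,8) x cols[4,5) = 2x1
Unfold 1 (reflect across h@6): 2 holes -> [(5, 4), (6, 4)]
Unfold 2 (reflect across v@5): 4 holes -> [(5, 4), (5, 5), (6, 4), (6, 5)]
Unfold 3 (reflect across v@6): 8 holes -> [(5, 4), (5, 5), (5, 6), (5, 7), (6, 4), (6, 5), (6, 6), (6, 7)]
Unfold 4 (reflect across h@4): 16 holes -> [(1, 4), (1, 5), (1, 6), (1, 7), (2, 4), (2, 5), (2, 6), (2, 7), (5, 4), (5, 5), (5, 6), (5, 7), (6, 4), (6, 5), (6, 6), (6, 7)]
Unfold 5 (reflect across v@4): 32 holes -> [(1, 0), (1, 1), (1, 2), (1, 3), (1, 4), (1, 5), (1, 6), (1, 7), (2, 0), (2, 1), (2, 2), (2, 3), (2, 4), (2, 5), (2, 6), (2, 7), (5, 0), (5, 1), (5, 2), (5, 3), (5, 4), (5, 5), (5, 6), (5, 7), (6, 0), (6, 1), (6, 2), (6, 3), (6, 4), (6, 5), (6, 6), (6, 7)]
Holes: [(1, 0), (1, 1), (1, 2), (1, 3), (1, 4), (1, 5), (1, 6), (1, 7), (2, 0), (2, 1), (2, 2), (2, 3), (2, 4), (2, 5), (2, 6), (2, 7), (5, 0), (5, 1), (5, 2), (5, 3), (5, 4), (5, 5), (5, 6), (5, 7), (6, 0), (6, 1), (6, 2), (6, 3), (6, 4), (6, 5), (6, 6), (6, 7)]

Answer: yes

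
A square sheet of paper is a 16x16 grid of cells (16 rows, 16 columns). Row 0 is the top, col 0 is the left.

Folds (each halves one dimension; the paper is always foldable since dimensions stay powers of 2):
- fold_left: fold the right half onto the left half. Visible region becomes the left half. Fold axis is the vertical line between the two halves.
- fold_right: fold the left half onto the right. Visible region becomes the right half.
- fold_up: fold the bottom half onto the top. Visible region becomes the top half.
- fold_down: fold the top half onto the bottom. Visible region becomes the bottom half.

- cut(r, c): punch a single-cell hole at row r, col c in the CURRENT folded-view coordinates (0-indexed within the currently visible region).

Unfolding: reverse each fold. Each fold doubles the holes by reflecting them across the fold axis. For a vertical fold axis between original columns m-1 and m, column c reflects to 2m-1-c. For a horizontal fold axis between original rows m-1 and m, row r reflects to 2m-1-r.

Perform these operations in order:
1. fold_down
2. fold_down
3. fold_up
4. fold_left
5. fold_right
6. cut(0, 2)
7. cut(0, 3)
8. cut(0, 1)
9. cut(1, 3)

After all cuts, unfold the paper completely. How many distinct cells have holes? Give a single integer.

Answer: 128

Derivation:
Op 1 fold_down: fold axis h@8; visible region now rows[8,16) x cols[0,16) = 8x16
Op 2 fold_down: fold axis h@12; visible region now rows[12,16) x cols[0,16) = 4x16
Op 3 fold_up: fold axis h@14; visible region now rows[12,14) x cols[0,16) = 2x16
Op 4 fold_left: fold axis v@8; visible region now rows[12,14) x cols[0,8) = 2x8
Op 5 fold_right: fold axis v@4; visible region now rows[12,14) x cols[4,8) = 2x4
Op 6 cut(0, 2): punch at orig (12,6); cuts so far [(12, 6)]; region rows[12,14) x cols[4,8) = 2x4
Op 7 cut(0, 3): punch at orig (12,7); cuts so far [(12, 6), (12, 7)]; region rows[12,14) x cols[4,8) = 2x4
Op 8 cut(0, 1): punch at orig (12,5); cuts so far [(12, 5), (12, 6), (12, 7)]; region rows[12,14) x cols[4,8) = 2x4
Op 9 cut(1, 3): punch at orig (13,7); cuts so far [(12, 5), (12, 6), (12, 7), (13, 7)]; region rows[12,14) x cols[4,8) = 2x4
Unfold 1 (reflect across v@4): 8 holes -> [(12, 0), (12, 1), (12, 2), (12, 5), (12, 6), (12, 7), (13, 0), (13, 7)]
Unfold 2 (reflect across v@8): 16 holes -> [(12, 0), (12, 1), (12, 2), (12, 5), (12, 6), (12, 7), (12, 8), (12, 9), (12, 10), (12, 13), (12, 14), (12, 15), (13, 0), (13, 7), (13, 8), (13, 15)]
Unfold 3 (reflect across h@14): 32 holes -> [(12, 0), (12, 1), (12, 2), (12, 5), (12, 6), (12, 7), (12, 8), (12, 9), (12, 10), (12, 13), (12, 14), (12, 15), (13, 0), (13, 7), (13, 8), (13, 15), (14, 0), (14, 7), (14, 8), (14, 15), (15, 0), (15, 1), (15, 2), (15, 5), (15, 6), (15, 7), (15, 8), (15, 9), (15, 10), (15, 13), (15, 14), (15, 15)]
Unfold 4 (reflect across h@12): 64 holes -> [(8, 0), (8, 1), (8, 2), (8, 5), (8, 6), (8, 7), (8, 8), (8, 9), (8, 10), (8, 13), (8, 14), (8, 15), (9, 0), (9, 7), (9, 8), (9, 15), (10, 0), (10, 7), (10, 8), (10, 15), (11, 0), (11, 1), (11, 2), (11, 5), (11, 6), (11, 7), (11, 8), (11, 9), (11, 10), (11, 13), (11, 14), (11, 15), (12, 0), (12, 1), (12, 2), (12, 5), (12, 6), (12, 7), (12, 8), (12, 9), (12, 10), (12, 13), (12, 14), (12, 15), (13, 0), (13, 7), (13, 8), (13, 15), (14, 0), (14, 7), (14, 8), (14, 15), (15, 0), (15, 1), (15, 2), (15, 5), (15, 6), (15, 7), (15, 8), (15, 9), (15, 10), (15, 13), (15, 14), (15, 15)]
Unfold 5 (reflect across h@8): 128 holes -> [(0, 0), (0, 1), (0, 2), (0, 5), (0, 6), (0, 7), (0, 8), (0, 9), (0, 10), (0, 13), (0, 14), (0, 15), (1, 0), (1, 7), (1, 8), (1, 15), (2, 0), (2, 7), (2, 8), (2, 15), (3, 0), (3, 1), (3, 2), (3, 5), (3, 6), (3, 7), (3, 8), (3, 9), (3, 10), (3, 13), (3, 14), (3, 15), (4, 0), (4, 1), (4, 2), (4, 5), (4, 6), (4, 7), (4, 8), (4, 9), (4, 10), (4, 13), (4, 14), (4, 15), (5, 0), (5, 7), (5, 8), (5, 15), (6, 0), (6, 7), (6, 8), (6, 15), (7, 0), (7, 1), (7, 2), (7, 5), (7, 6), (7, 7), (7, 8), (7, 9), (7, 10), (7, 13), (7, 14), (7, 15), (8, 0), (8, 1), (8, 2), (8, 5), (8, 6), (8, 7), (8, 8), (8, 9), (8, 10), (8, 13), (8, 14), (8, 15), (9, 0), (9, 7), (9, 8), (9, 15), (10, 0), (10, 7), (10, 8), (10, 15), (11, 0), (11, 1), (11, 2), (11, 5), (11, 6), (11, 7), (11, 8), (11, 9), (11, 10), (11, 13), (11, 14), (11, 15), (12, 0), (12, 1), (12, 2), (12, 5), (12, 6), (12, 7), (12, 8), (12, 9), (12, 10), (12, 13), (12, 14), (12, 15), (13, 0), (13, 7), (13, 8), (13, 15), (14, 0), (14, 7), (14, 8), (14, 15), (15, 0), (15, 1), (15, 2), (15, 5), (15, 6), (15, 7), (15, 8), (15, 9), (15, 10), (15, 13), (15, 14), (15, 15)]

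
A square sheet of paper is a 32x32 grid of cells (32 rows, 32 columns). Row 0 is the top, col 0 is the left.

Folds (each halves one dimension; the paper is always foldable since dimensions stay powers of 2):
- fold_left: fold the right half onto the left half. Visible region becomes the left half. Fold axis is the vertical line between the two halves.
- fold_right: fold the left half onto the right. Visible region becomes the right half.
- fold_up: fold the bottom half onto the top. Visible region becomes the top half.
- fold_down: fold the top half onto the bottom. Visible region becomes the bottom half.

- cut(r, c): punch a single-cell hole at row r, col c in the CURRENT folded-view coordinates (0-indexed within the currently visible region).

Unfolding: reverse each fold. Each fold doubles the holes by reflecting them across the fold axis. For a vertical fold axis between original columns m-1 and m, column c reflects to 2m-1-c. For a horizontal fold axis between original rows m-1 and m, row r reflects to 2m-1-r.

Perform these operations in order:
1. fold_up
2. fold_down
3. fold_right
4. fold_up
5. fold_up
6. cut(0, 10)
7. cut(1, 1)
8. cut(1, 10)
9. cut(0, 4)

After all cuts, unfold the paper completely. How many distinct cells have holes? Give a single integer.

Answer: 128

Derivation:
Op 1 fold_up: fold axis h@16; visible region now rows[0,16) x cols[0,32) = 16x32
Op 2 fold_down: fold axis h@8; visible region now rows[8,16) x cols[0,32) = 8x32
Op 3 fold_right: fold axis v@16; visible region now rows[8,16) x cols[16,32) = 8x16
Op 4 fold_up: fold axis h@12; visible region now rows[8,12) x cols[16,32) = 4x16
Op 5 fold_up: fold axis h@10; visible region now rows[8,10) x cols[16,32) = 2x16
Op 6 cut(0, 10): punch at orig (8,26); cuts so far [(8, 26)]; region rows[8,10) x cols[16,32) = 2x16
Op 7 cut(1, 1): punch at orig (9,17); cuts so far [(8, 26), (9, 17)]; region rows[8,10) x cols[16,32) = 2x16
Op 8 cut(1, 10): punch at orig (9,26); cuts so far [(8, 26), (9, 17), (9, 26)]; region rows[8,10) x cols[16,32) = 2x16
Op 9 cut(0, 4): punch at orig (8,20); cuts so far [(8, 20), (8, 26), (9, 17), (9, 26)]; region rows[8,10) x cols[16,32) = 2x16
Unfold 1 (reflect across h@10): 8 holes -> [(8, 20), (8, 26), (9, 17), (9, 26), (10, 17), (10, 26), (11, 20), (11, 26)]
Unfold 2 (reflect across h@12): 16 holes -> [(8, 20), (8, 26), (9, 17), (9, 26), (10, 17), (10, 26), (11, 20), (11, 26), (12, 20), (12, 26), (13, 17), (13, 26), (14, 17), (14, 26), (15, 20), (15, 26)]
Unfold 3 (reflect across v@16): 32 holes -> [(8, 5), (8, 11), (8, 20), (8, 26), (9, 5), (9, 14), (9, 17), (9, 26), (10, 5), (10, 14), (10, 17), (10, 26), (11, 5), (11, 11), (11, 20), (11, 26), (12, 5), (12, 11), (12, 20), (12, 26), (13, 5), (13, 14), (13, 17), (13, 26), (14, 5), (14, 14), (14, 17), (14, 26), (15, 5), (15, 11), (15, 20), (15, 26)]
Unfold 4 (reflect across h@8): 64 holes -> [(0, 5), (0, 11), (0, 20), (0, 26), (1, 5), (1, 14), (1, 17), (1, 26), (2, 5), (2, 14), (2, 17), (2, 26), (3, 5), (3, 11), (3, 20), (3, 26), (4, 5), (4, 11), (4, 20), (4, 26), (5, 5), (5, 14), (5, 17), (5, 26), (6, 5), (6, 14), (6, 17), (6, 26), (7, 5), (7, 11), (7, 20), (7, 26), (8, 5), (8, 11), (8, 20), (8, 26), (9, 5), (9, 14), (9, 17), (9, 26), (10, 5), (10, 14), (10, 17), (10, 26), (11, 5), (11, 11), (11, 20), (11, 26), (12, 5), (12, 11), (12, 20), (12, 26), (13, 5), (13, 14), (13, 17), (13, 26), (14, 5), (14, 14), (14, 17), (14, 26), (15, 5), (15, 11), (15, 20), (15, 26)]
Unfold 5 (reflect across h@16): 128 holes -> [(0, 5), (0, 11), (0, 20), (0, 26), (1, 5), (1, 14), (1, 17), (1, 26), (2, 5), (2, 14), (2, 17), (2, 26), (3, 5), (3, 11), (3, 20), (3, 26), (4, 5), (4, 11), (4, 20), (4, 26), (5, 5), (5, 14), (5, 17), (5, 26), (6, 5), (6, 14), (6, 17), (6, 26), (7, 5), (7, 11), (7, 20), (7, 26), (8, 5), (8, 11), (8, 20), (8, 26), (9, 5), (9, 14), (9, 17), (9, 26), (10, 5), (10, 14), (10, 17), (10, 26), (11, 5), (11, 11), (11, 20), (11, 26), (12, 5), (12, 11), (12, 20), (12, 26), (13, 5), (13, 14), (13, 17), (13, 26), (14, 5), (14, 14), (14, 17), (14, 26), (15, 5), (15, 11), (15, 20), (15, 26), (16, 5), (16, 11), (16, 20), (16, 26), (17, 5), (17, 14), (17, 17), (17, 26), (18, 5), (18, 14), (18, 17), (18, 26), (19, 5), (19, 11), (19, 20), (19, 26), (20, 5), (20, 11), (20, 20), (20, 26), (21, 5), (21, 14), (21, 17), (21, 26), (22, 5), (22, 14), (22, 17), (22, 26), (23, 5), (23, 11), (23, 20), (23, 26), (24, 5), (24, 11), (24, 20), (24, 26), (25, 5), (25, 14), (25, 17), (25, 26), (26, 5), (26, 14), (26, 17), (26, 26), (27, 5), (27, 11), (27, 20), (27, 26), (28, 5), (28, 11), (28, 20), (28, 26), (29, 5), (29, 14), (29, 17), (29, 26), (30, 5), (30, 14), (30, 17), (30, 26), (31, 5), (31, 11), (31, 20), (31, 26)]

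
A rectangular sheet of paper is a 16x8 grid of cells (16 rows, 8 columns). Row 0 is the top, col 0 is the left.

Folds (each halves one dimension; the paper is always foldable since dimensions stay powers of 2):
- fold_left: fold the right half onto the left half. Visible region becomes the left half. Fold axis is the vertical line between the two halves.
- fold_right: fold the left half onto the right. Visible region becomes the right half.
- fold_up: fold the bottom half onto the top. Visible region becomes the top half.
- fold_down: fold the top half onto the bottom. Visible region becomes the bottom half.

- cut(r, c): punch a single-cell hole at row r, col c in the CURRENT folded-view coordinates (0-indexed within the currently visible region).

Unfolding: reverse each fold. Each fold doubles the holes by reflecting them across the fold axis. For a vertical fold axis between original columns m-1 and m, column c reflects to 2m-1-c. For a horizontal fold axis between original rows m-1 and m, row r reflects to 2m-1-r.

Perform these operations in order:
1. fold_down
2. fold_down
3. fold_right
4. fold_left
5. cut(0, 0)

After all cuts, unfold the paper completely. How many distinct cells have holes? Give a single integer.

Answer: 16

Derivation:
Op 1 fold_down: fold axis h@8; visible region now rows[8,16) x cols[0,8) = 8x8
Op 2 fold_down: fold axis h@12; visible region now rows[12,16) x cols[0,8) = 4x8
Op 3 fold_right: fold axis v@4; visible region now rows[12,16) x cols[4,8) = 4x4
Op 4 fold_left: fold axis v@6; visible region now rows[12,16) x cols[4,6) = 4x2
Op 5 cut(0, 0): punch at orig (12,4); cuts so far [(12, 4)]; region rows[12,16) x cols[4,6) = 4x2
Unfold 1 (reflect across v@6): 2 holes -> [(12, 4), (12, 7)]
Unfold 2 (reflect across v@4): 4 holes -> [(12, 0), (12, 3), (12, 4), (12, 7)]
Unfold 3 (reflect across h@12): 8 holes -> [(11, 0), (11, 3), (11, 4), (11, 7), (12, 0), (12, 3), (12, 4), (12, 7)]
Unfold 4 (reflect across h@8): 16 holes -> [(3, 0), (3, 3), (3, 4), (3, 7), (4, 0), (4, 3), (4, 4), (4, 7), (11, 0), (11, 3), (11, 4), (11, 7), (12, 0), (12, 3), (12, 4), (12, 7)]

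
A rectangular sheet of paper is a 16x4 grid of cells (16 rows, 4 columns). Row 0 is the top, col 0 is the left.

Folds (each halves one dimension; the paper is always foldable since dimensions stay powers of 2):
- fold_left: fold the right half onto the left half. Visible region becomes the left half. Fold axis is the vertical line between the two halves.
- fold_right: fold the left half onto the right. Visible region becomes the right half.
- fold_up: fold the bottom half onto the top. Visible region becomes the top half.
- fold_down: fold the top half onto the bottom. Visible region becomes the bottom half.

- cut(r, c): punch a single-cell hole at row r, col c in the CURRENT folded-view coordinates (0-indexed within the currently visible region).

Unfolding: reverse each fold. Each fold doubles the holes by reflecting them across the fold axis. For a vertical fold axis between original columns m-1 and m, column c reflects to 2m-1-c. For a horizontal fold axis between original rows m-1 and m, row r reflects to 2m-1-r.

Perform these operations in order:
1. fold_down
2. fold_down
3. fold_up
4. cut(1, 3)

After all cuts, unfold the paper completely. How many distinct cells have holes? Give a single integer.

Answer: 8

Derivation:
Op 1 fold_down: fold axis h@8; visible region now rows[8,16) x cols[0,4) = 8x4
Op 2 fold_down: fold axis h@12; visible region now rows[12,16) x cols[0,4) = 4x4
Op 3 fold_up: fold axis h@14; visible region now rows[12,14) x cols[0,4) = 2x4
Op 4 cut(1, 3): punch at orig (13,3); cuts so far [(13, 3)]; region rows[12,14) x cols[0,4) = 2x4
Unfold 1 (reflect across h@14): 2 holes -> [(13, 3), (14, 3)]
Unfold 2 (reflect across h@12): 4 holes -> [(9, 3), (10, 3), (13, 3), (14, 3)]
Unfold 3 (reflect across h@8): 8 holes -> [(1, 3), (2, 3), (5, 3), (6, 3), (9, 3), (10, 3), (13, 3), (14, 3)]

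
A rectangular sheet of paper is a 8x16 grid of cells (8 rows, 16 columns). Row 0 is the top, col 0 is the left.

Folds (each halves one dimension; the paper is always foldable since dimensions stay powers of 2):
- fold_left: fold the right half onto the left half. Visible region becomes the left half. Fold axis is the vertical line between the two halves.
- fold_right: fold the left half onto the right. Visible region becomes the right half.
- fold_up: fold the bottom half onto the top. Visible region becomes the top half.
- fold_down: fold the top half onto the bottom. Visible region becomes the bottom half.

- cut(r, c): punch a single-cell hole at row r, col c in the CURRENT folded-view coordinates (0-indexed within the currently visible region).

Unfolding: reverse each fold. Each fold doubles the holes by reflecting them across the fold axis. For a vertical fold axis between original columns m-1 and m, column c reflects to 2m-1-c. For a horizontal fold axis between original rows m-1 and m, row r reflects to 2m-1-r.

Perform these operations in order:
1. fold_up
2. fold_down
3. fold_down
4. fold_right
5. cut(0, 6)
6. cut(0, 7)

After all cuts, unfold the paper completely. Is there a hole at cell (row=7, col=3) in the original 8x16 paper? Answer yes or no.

Answer: no

Derivation:
Op 1 fold_up: fold axis h@4; visible region now rows[0,4) x cols[0,16) = 4x16
Op 2 fold_down: fold axis h@2; visible region now rows[2,4) x cols[0,16) = 2x16
Op 3 fold_down: fold axis h@3; visible region now rows[3,4) x cols[0,16) = 1x16
Op 4 fold_right: fold axis v@8; visible region now rows[3,4) x cols[8,16) = 1x8
Op 5 cut(0, 6): punch at orig (3,14); cuts so far [(3, 14)]; region rows[3,4) x cols[8,16) = 1x8
Op 6 cut(0, 7): punch at orig (3,15); cuts so far [(3, 14), (3, 15)]; region rows[3,4) x cols[8,16) = 1x8
Unfold 1 (reflect across v@8): 4 holes -> [(3, 0), (3, 1), (3, 14), (3, 15)]
Unfold 2 (reflect across h@3): 8 holes -> [(2, 0), (2, 1), (2, 14), (2, 15), (3, 0), (3, 1), (3, 14), (3, 15)]
Unfold 3 (reflect across h@2): 16 holes -> [(0, 0), (0, 1), (0, 14), (0, 15), (1, 0), (1, 1), (1, 14), (1, 15), (2, 0), (2, 1), (2, 14), (2, 15), (3, 0), (3, 1), (3, 14), (3, 15)]
Unfold 4 (reflect across h@4): 32 holes -> [(0, 0), (0, 1), (0, 14), (0, 15), (1, 0), (1, 1), (1, 14), (1, 15), (2, 0), (2, 1), (2, 14), (2, 15), (3, 0), (3, 1), (3, 14), (3, 15), (4, 0), (4, 1), (4, 14), (4, 15), (5, 0), (5, 1), (5, 14), (5, 15), (6, 0), (6, 1), (6, 14), (6, 15), (7, 0), (7, 1), (7, 14), (7, 15)]
Holes: [(0, 0), (0, 1), (0, 14), (0, 15), (1, 0), (1, 1), (1, 14), (1, 15), (2, 0), (2, 1), (2, 14), (2, 15), (3, 0), (3, 1), (3, 14), (3, 15), (4, 0), (4, 1), (4, 14), (4, 15), (5, 0), (5, 1), (5, 14), (5, 15), (6, 0), (6, 1), (6, 14), (6, 15), (7, 0), (7, 1), (7, 14), (7, 15)]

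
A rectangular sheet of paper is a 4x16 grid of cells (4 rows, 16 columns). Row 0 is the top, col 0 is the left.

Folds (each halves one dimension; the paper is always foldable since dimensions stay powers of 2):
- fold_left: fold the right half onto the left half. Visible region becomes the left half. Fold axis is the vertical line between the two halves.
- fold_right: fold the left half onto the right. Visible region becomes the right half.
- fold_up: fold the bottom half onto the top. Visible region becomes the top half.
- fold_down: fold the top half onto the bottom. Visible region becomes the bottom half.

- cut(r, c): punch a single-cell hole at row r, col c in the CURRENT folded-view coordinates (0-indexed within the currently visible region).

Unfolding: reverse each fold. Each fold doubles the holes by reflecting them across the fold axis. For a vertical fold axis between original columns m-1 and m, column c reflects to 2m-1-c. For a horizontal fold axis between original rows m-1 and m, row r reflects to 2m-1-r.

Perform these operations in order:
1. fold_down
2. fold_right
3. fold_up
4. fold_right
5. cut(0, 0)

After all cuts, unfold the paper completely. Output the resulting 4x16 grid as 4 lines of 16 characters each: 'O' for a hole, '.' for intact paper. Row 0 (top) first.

Answer: ...OO......OO...
...OO......OO...
...OO......OO...
...OO......OO...

Derivation:
Op 1 fold_down: fold axis h@2; visible region now rows[2,4) x cols[0,16) = 2x16
Op 2 fold_right: fold axis v@8; visible region now rows[2,4) x cols[8,16) = 2x8
Op 3 fold_up: fold axis h@3; visible region now rows[2,3) x cols[8,16) = 1x8
Op 4 fold_right: fold axis v@12; visible region now rows[2,3) x cols[12,16) = 1x4
Op 5 cut(0, 0): punch at orig (2,12); cuts so far [(2, 12)]; region rows[2,3) x cols[12,16) = 1x4
Unfold 1 (reflect across v@12): 2 holes -> [(2, 11), (2, 12)]
Unfold 2 (reflect across h@3): 4 holes -> [(2, 11), (2, 12), (3, 11), (3, 12)]
Unfold 3 (reflect across v@8): 8 holes -> [(2, 3), (2, 4), (2, 11), (2, 12), (3, 3), (3, 4), (3, 11), (3, 12)]
Unfold 4 (reflect across h@2): 16 holes -> [(0, 3), (0, 4), (0, 11), (0, 12), (1, 3), (1, 4), (1, 11), (1, 12), (2, 3), (2, 4), (2, 11), (2, 12), (3, 3), (3, 4), (3, 11), (3, 12)]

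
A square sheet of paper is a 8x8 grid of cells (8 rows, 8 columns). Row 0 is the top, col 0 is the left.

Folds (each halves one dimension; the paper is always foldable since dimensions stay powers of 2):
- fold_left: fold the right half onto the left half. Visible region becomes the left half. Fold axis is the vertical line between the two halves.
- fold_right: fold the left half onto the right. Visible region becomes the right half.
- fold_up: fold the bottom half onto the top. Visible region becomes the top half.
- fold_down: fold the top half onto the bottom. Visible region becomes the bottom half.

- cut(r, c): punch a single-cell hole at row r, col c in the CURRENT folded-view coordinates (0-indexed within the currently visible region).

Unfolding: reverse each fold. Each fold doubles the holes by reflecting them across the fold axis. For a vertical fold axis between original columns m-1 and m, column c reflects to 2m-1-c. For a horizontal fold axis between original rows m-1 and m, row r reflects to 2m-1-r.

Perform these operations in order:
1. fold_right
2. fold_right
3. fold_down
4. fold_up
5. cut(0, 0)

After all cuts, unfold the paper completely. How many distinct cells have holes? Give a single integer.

Answer: 16

Derivation:
Op 1 fold_right: fold axis v@4; visible region now rows[0,8) x cols[4,8) = 8x4
Op 2 fold_right: fold axis v@6; visible region now rows[0,8) x cols[6,8) = 8x2
Op 3 fold_down: fold axis h@4; visible region now rows[4,8) x cols[6,8) = 4x2
Op 4 fold_up: fold axis h@6; visible region now rows[4,6) x cols[6,8) = 2x2
Op 5 cut(0, 0): punch at orig (4,6); cuts so far [(4, 6)]; region rows[4,6) x cols[6,8) = 2x2
Unfold 1 (reflect across h@6): 2 holes -> [(4, 6), (7, 6)]
Unfold 2 (reflect across h@4): 4 holes -> [(0, 6), (3, 6), (4, 6), (7, 6)]
Unfold 3 (reflect across v@6): 8 holes -> [(0, 5), (0, 6), (3, 5), (3, 6), (4, 5), (4, 6), (7, 5), (7, 6)]
Unfold 4 (reflect across v@4): 16 holes -> [(0, 1), (0, 2), (0, 5), (0, 6), (3, 1), (3, 2), (3, 5), (3, 6), (4, 1), (4, 2), (4, 5), (4, 6), (7, 1), (7, 2), (7, 5), (7, 6)]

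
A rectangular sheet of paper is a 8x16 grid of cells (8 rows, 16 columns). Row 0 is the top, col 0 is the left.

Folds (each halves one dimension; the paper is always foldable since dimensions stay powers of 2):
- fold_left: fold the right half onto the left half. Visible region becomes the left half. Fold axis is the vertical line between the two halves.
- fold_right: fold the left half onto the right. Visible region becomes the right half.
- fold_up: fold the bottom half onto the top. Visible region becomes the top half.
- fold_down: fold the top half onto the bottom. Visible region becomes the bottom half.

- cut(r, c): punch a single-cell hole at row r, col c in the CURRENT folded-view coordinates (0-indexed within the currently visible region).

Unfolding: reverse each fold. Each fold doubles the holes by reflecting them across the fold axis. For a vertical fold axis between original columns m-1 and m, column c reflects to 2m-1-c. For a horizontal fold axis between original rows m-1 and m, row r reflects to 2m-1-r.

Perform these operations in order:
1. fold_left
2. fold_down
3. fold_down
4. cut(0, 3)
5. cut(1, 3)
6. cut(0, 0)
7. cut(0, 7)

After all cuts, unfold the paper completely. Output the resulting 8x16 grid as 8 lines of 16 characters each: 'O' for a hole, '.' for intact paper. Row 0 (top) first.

Op 1 fold_left: fold axis v@8; visible region now rows[0,8) x cols[0,8) = 8x8
Op 2 fold_down: fold axis h@4; visible region now rows[4,8) x cols[0,8) = 4x8
Op 3 fold_down: fold axis h@6; visible region now rows[6,8) x cols[0,8) = 2x8
Op 4 cut(0, 3): punch at orig (6,3); cuts so far [(6, 3)]; region rows[6,8) x cols[0,8) = 2x8
Op 5 cut(1, 3): punch at orig (7,3); cuts so far [(6, 3), (7, 3)]; region rows[6,8) x cols[0,8) = 2x8
Op 6 cut(0, 0): punch at orig (6,0); cuts so far [(6, 0), (6, 3), (7, 3)]; region rows[6,8) x cols[0,8) = 2x8
Op 7 cut(0, 7): punch at orig (6,7); cuts so far [(6, 0), (6, 3), (6, 7), (7, 3)]; region rows[6,8) x cols[0,8) = 2x8
Unfold 1 (reflect across h@6): 8 holes -> [(4, 3), (5, 0), (5, 3), (5, 7), (6, 0), (6, 3), (6, 7), (7, 3)]
Unfold 2 (reflect across h@4): 16 holes -> [(0, 3), (1, 0), (1, 3), (1, 7), (2, 0), (2, 3), (2, 7), (3, 3), (4, 3), (5, 0), (5, 3), (5, 7), (6, 0), (6, 3), (6, 7), (7, 3)]
Unfold 3 (reflect across v@8): 32 holes -> [(0, 3), (0, 12), (1, 0), (1, 3), (1, 7), (1, 8), (1, 12), (1, 15), (2, 0), (2, 3), (2, 7), (2, 8), (2, 12), (2, 15), (3, 3), (3, 12), (4, 3), (4, 12), (5, 0), (5, 3), (5, 7), (5, 8), (5, 12), (5, 15), (6, 0), (6, 3), (6, 7), (6, 8), (6, 12), (6, 15), (7, 3), (7, 12)]

Answer: ...O........O...
O..O...OO...O..O
O..O...OO...O..O
...O........O...
...O........O...
O..O...OO...O..O
O..O...OO...O..O
...O........O...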